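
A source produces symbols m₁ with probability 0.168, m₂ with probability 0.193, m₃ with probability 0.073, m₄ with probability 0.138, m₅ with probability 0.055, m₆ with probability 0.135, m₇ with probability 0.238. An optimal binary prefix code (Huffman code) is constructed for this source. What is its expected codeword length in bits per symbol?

2.697 bits/symbol

Repeatedly combine the two least-probable nodes; the expected code length is the sum of the merged weights.
merge 11/200 + 73/1000 → 16/125
merge 16/125 + 27/200 → 263/1000
merge 69/500 + 21/125 → 153/500
merge 193/1000 + 119/500 → 431/1000
merge 263/1000 + 153/500 → 569/1000
merge 431/1000 + 569/1000 → 1
L = 16/125 + 263/1000 + 153/500 + 431/1000 + 569/1000 + 1 = 2697/1000 = 2.697 bits/symbol.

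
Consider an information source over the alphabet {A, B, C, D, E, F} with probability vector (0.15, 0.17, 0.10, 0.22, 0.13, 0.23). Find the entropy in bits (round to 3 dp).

2.528 bits

H = −Σ pᵢ log₂ pᵢ.
−0.15·log₂(0.15) = 0.4105
−0.17·log₂(0.17) = 0.4346
−0.10·log₂(0.10) = 0.3322
−0.22·log₂(0.22) = 0.4806
−0.13·log₂(0.13) = 0.3826
−0.23·log₂(0.23) = 0.4877
Sum ≈ 2.5282 → 2.528 bits.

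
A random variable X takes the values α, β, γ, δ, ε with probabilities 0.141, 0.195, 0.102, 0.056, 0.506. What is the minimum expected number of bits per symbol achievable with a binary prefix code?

Repeatedly combine the two least-probable nodes; the expected code length is the sum of the merged weights.
merge 7/125 + 51/500 → 79/500
merge 141/1000 + 79/500 → 299/1000
merge 39/200 + 299/1000 → 247/500
merge 247/500 + 253/500 → 1
L = 79/500 + 299/1000 + 247/500 + 1 = 1951/1000 = 1.951 bits/symbol.

1.951 bits/symbol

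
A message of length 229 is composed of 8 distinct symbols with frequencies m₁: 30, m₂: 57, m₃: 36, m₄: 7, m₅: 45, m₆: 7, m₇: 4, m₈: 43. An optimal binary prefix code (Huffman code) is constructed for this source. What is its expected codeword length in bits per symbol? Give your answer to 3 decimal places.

Probabilities are the counts divided by 229.
Repeatedly combine the two least-probable nodes; the expected code length is the sum of the merged weights.
merge 4/229 + 7/229 → 11/229
merge 7/229 + 11/229 → 18/229
merge 18/229 + 30/229 → 48/229
merge 36/229 + 43/229 → 79/229
merge 45/229 + 48/229 → 93/229
merge 57/229 + 79/229 → 136/229
merge 93/229 + 136/229 → 1
L = 11/229 + 18/229 + 48/229 + 79/229 + 93/229 + 136/229 + 1 = 614/229 ≈ 2.681 bits/symbol.

2.681 bits/symbol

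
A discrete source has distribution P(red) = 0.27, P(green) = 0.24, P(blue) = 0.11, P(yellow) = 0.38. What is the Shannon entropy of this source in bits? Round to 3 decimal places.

H = −Σ pᵢ log₂ pᵢ.
−0.27·log₂(0.27) = 0.5100
−0.24·log₂(0.24) = 0.4941
−0.11·log₂(0.11) = 0.3503
−0.38·log₂(0.38) = 0.5305
Sum ≈ 1.8849 → 1.885 bits.

1.885 bits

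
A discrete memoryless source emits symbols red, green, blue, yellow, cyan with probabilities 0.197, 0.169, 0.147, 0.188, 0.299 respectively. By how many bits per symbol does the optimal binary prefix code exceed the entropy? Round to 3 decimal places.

0.040 bits

Entropy H = −Σ p log₂ p ≈ 2.2759 bits.
Huffman merges: 147/1000+169/1000→79/250; 47/250+197/1000→77/200; 299/1000+79/250→123/200; 77/200+123/200→1. L = 579/250 ≈ 2.3160.
L − H = 2.3160 − 2.2759 = 0.040 bits.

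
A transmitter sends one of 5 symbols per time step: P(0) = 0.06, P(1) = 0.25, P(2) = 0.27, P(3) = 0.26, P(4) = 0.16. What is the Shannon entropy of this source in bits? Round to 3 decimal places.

H = −Σ pᵢ log₂ pᵢ.
−0.06·log₂(0.06) = 0.2435
−0.25·log₂(0.25) = 0.5000
−0.27·log₂(0.27) = 0.5100
−0.26·log₂(0.26) = 0.5053
−0.16·log₂(0.16) = 0.4230
Sum ≈ 2.1819 → 2.182 bits.

2.182 bits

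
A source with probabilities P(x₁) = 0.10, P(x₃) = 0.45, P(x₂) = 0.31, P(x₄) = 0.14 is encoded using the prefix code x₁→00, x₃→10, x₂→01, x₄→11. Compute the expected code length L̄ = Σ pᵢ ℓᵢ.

2 bits/symbol

L̄ = Σ pᵢ·ℓᵢ = 0.10·2 + 0.45·2 + 0.31·2 + 0.14·2 = 2 bits/symbol.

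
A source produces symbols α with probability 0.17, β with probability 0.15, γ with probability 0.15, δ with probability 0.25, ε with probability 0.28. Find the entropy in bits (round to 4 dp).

H = −Σ pᵢ log₂ pᵢ.
−0.17·log₂(0.17) = 0.4346
−0.15·log₂(0.15) = 0.4105
−0.15·log₂(0.15) = 0.4105
−0.25·log₂(0.25) = 0.5000
−0.28·log₂(0.28) = 0.5142
Sum ≈ 2.2699 → 2.2699 bits.

2.2699 bits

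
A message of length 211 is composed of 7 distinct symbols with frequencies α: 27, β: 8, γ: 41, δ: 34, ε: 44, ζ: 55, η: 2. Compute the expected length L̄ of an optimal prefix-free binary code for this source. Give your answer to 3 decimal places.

Probabilities are the counts divided by 211.
Repeatedly combine the two least-probable nodes; the expected code length is the sum of the merged weights.
merge 2/211 + 8/211 → 10/211
merge 10/211 + 27/211 → 37/211
merge 34/211 + 37/211 → 71/211
merge 41/211 + 44/211 → 85/211
merge 55/211 + 71/211 → 126/211
merge 85/211 + 126/211 → 1
L = 10/211 + 37/211 + 71/211 + 85/211 + 126/211 + 1 = 540/211 ≈ 2.559 bits/symbol.

2.559 bits/symbol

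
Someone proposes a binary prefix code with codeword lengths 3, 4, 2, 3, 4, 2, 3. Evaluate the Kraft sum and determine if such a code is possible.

With common denominator 2^4 = 16: Σ 2^(−ℓᵢ) = 2/16 + 1/16 + 4/16 + 2/16 + 1/16 + 4/16 + 2/16 = 16/16 = 1.
Kraft's inequality requires Σ ≤ 1; here Σ = 1 ≤ 1, so such a prefix code exists.

1; yes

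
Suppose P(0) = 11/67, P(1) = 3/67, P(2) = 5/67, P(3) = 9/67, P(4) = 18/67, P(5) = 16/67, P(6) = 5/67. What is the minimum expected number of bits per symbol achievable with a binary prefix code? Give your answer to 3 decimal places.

2.612 bits/symbol

Repeatedly combine the two least-probable nodes; the expected code length is the sum of the merged weights.
merge 3/67 + 5/67 → 8/67
merge 5/67 + 8/67 → 13/67
merge 9/67 + 11/67 → 20/67
merge 13/67 + 16/67 → 29/67
merge 18/67 + 20/67 → 38/67
merge 29/67 + 38/67 → 1
L = 8/67 + 13/67 + 20/67 + 29/67 + 38/67 + 1 = 175/67 ≈ 2.612 bits/symbol.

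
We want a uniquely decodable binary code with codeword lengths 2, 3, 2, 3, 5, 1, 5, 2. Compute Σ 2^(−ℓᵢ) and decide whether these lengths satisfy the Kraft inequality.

1.5625; no

With common denominator 2^5 = 32: Σ 2^(−ℓᵢ) = 8/32 + 4/32 + 8/32 + 4/32 + 1/32 + 16/32 + 1/32 + 8/32 = 50/32 = 1.5625.
Kraft's inequality requires Σ ≤ 1; here Σ = 1.5625 > 1, so no such prefix code exists.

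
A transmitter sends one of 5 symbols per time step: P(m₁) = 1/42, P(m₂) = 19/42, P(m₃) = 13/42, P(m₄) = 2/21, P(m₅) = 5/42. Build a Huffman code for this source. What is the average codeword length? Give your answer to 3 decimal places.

Repeatedly combine the two least-probable nodes; the expected code length is the sum of the merged weights.
merge 1/42 + 2/21 → 5/42
merge 5/42 + 5/42 → 5/21
merge 5/21 + 13/42 → 23/42
merge 19/42 + 23/42 → 1
L = 5/42 + 5/21 + 23/42 + 1 = 40/21 ≈ 1.905 bits/symbol.

1.905 bits/symbol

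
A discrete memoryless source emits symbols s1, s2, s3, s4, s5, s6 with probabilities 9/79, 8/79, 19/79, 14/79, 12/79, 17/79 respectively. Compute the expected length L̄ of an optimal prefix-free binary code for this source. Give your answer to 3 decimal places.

Repeatedly combine the two least-probable nodes; the expected code length is the sum of the merged weights.
merge 8/79 + 9/79 → 17/79
merge 12/79 + 14/79 → 26/79
merge 17/79 + 17/79 → 34/79
merge 19/79 + 26/79 → 45/79
merge 34/79 + 45/79 → 1
L = 17/79 + 26/79 + 34/79 + 45/79 + 1 = 201/79 ≈ 2.544 bits/symbol.

2.544 bits/symbol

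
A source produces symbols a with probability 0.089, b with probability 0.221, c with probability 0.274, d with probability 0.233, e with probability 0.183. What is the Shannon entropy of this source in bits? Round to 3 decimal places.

H = −Σ pᵢ log₂ pᵢ.
−0.089·log₂(0.089) = 0.3106
−0.221·log₂(0.221) = 0.4813
−0.274·log₂(0.274) = 0.5118
−0.233·log₂(0.233) = 0.4897
−0.183·log₂(0.183) = 0.4484
Sum ≈ 2.2417 → 2.242 bits.

2.242 bits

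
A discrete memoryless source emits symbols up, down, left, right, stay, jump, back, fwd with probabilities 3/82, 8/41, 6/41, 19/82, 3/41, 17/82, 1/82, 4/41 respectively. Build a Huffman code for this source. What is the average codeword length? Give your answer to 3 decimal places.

Repeatedly combine the two least-probable nodes; the expected code length is the sum of the merged weights.
merge 1/82 + 3/82 → 2/41
merge 2/41 + 3/41 → 5/41
merge 4/41 + 5/41 → 9/41
merge 6/41 + 8/41 → 14/41
merge 17/82 + 9/41 → 35/82
merge 19/82 + 14/41 → 47/82
merge 35/82 + 47/82 → 1
L = 2/41 + 5/41 + 9/41 + 14/41 + 35/82 + 47/82 + 1 = 112/41 ≈ 2.732 bits/symbol.

2.732 bits/symbol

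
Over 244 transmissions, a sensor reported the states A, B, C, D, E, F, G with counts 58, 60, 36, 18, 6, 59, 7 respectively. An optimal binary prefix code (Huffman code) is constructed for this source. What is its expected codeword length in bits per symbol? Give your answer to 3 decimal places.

Probabilities are the counts divided by 244.
Repeatedly combine the two least-probable nodes; the expected code length is the sum of the merged weights.
merge 3/122 + 7/244 → 13/244
merge 13/244 + 9/122 → 31/244
merge 31/244 + 9/61 → 67/244
merge 29/122 + 59/244 → 117/244
merge 15/61 + 67/244 → 127/244
merge 117/244 + 127/244 → 1
L = 13/244 + 31/244 + 67/244 + 117/244 + 127/244 + 1 = 599/244 ≈ 2.455 bits/symbol.

2.455 bits/symbol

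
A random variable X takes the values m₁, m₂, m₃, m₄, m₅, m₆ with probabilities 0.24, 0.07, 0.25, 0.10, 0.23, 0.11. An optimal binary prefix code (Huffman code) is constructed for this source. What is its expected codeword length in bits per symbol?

2.45 bits/symbol

Repeatedly combine the two least-probable nodes; the expected code length is the sum of the merged weights.
merge 7/100 + 1/10 → 17/100
merge 11/100 + 17/100 → 7/25
merge 23/100 + 6/25 → 47/100
merge 1/4 + 7/25 → 53/100
merge 47/100 + 53/100 → 1
L = 17/100 + 7/25 + 47/100 + 53/100 + 1 = 49/20 = 2.45 bits/symbol.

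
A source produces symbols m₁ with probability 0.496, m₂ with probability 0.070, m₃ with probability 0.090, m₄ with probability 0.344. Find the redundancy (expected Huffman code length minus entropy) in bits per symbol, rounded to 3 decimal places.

Entropy H = −Σ p log₂ p ≈ 1.6126 bits.
Huffman merges: 7/100+9/100→4/25; 4/25+43/125→63/125; 62/125+63/125→1. L = 208/125 ≈ 1.6640.
L − H = 1.6640 − 1.6126 = 0.051 bits.

0.051 bits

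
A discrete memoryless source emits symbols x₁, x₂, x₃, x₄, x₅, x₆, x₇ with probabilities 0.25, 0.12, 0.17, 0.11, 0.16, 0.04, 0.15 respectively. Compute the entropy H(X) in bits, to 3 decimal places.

H = −Σ pᵢ log₂ pᵢ.
−0.25·log₂(0.25) = 0.5000
−0.12·log₂(0.12) = 0.3671
−0.17·log₂(0.17) = 0.4346
−0.11·log₂(0.11) = 0.3503
−0.16·log₂(0.16) = 0.4230
−0.04·log₂(0.04) = 0.1858
−0.15·log₂(0.15) = 0.4105
Sum ≈ 2.6713 → 2.671 bits.

2.671 bits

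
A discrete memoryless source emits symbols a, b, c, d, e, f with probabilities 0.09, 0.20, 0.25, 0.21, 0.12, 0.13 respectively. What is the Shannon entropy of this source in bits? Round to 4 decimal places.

H = −Σ pᵢ log₂ pᵢ.
−0.09·log₂(0.09) = 0.3127
−0.20·log₂(0.20) = 0.4644
−0.25·log₂(0.25) = 0.5000
−0.21·log₂(0.21) = 0.4728
−0.12·log₂(0.12) = 0.3671
−0.13·log₂(0.13) = 0.3826
Sum ≈ 2.4996 → 2.4996 bits.

2.4996 bits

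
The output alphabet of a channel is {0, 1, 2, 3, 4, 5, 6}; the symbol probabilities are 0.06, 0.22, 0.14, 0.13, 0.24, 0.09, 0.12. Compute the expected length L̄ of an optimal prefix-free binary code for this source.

2.69 bits/symbol

Repeatedly combine the two least-probable nodes; the expected code length is the sum of the merged weights.
merge 3/50 + 9/100 → 3/20
merge 3/25 + 13/100 → 1/4
merge 7/50 + 3/20 → 29/100
merge 11/50 + 6/25 → 23/50
merge 1/4 + 29/100 → 27/50
merge 23/50 + 27/50 → 1
L = 3/20 + 1/4 + 29/100 + 23/50 + 27/50 + 1 = 269/100 = 2.69 bits/symbol.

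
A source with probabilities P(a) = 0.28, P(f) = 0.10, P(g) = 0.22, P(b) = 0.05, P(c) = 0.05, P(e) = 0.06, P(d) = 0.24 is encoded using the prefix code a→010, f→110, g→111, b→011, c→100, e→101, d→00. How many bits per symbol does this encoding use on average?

L̄ = Σ pᵢ·ℓᵢ = 0.28·3 + 0.10·3 + 0.22·3 + 0.05·3 + 0.05·3 + 0.06·3 + 0.24·2 = 2.76 bits/symbol.

2.76 bits/symbol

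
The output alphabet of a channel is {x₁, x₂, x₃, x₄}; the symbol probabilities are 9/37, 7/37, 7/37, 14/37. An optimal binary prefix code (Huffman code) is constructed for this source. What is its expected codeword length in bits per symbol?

Repeatedly combine the two least-probable nodes; the expected code length is the sum of the merged weights.
merge 7/37 + 7/37 → 14/37
merge 9/37 + 14/37 → 23/37
merge 14/37 + 23/37 → 1
L = 14/37 + 23/37 + 1 = 2 bits/symbol.

2 bits/symbol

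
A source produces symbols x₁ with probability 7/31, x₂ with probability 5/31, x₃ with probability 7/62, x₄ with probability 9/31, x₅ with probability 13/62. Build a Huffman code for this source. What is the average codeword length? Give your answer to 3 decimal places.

2.274 bits/symbol

Repeatedly combine the two least-probable nodes; the expected code length is the sum of the merged weights.
merge 7/62 + 5/31 → 17/62
merge 13/62 + 7/31 → 27/62
merge 17/62 + 9/31 → 35/62
merge 27/62 + 35/62 → 1
L = 17/62 + 27/62 + 35/62 + 1 = 141/62 ≈ 2.274 bits/symbol.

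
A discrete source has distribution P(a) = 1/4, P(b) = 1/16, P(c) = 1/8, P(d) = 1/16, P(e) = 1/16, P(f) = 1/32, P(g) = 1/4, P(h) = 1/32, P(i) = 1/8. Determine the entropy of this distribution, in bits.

Each probability is a power of 1/2, so log₂(1/p) is an integer.
H = Σ p·log₂(1/p) = 1/4·2 + 1/16·4 + 1/8·3 + 1/16·4 + 1/16·4 + 1/32·5 + 1/4·2 + 1/32·5 + 1/8·3 = 2.8125 bits.

2.8125 bits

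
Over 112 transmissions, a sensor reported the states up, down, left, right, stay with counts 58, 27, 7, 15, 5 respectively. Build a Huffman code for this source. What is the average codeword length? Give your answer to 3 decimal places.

1.830 bits/symbol

Probabilities are the counts divided by 112.
Repeatedly combine the two least-probable nodes; the expected code length is the sum of the merged weights.
merge 5/112 + 1/16 → 3/28
merge 3/28 + 15/112 → 27/112
merge 27/112 + 27/112 → 27/56
merge 27/56 + 29/56 → 1
L = 3/28 + 27/112 + 27/56 + 1 = 205/112 ≈ 1.830 bits/symbol.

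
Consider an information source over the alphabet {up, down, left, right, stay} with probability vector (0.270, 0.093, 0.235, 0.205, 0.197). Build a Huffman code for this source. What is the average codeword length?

2.29 bits/symbol

Repeatedly combine the two least-probable nodes; the expected code length is the sum of the merged weights.
merge 93/1000 + 197/1000 → 29/100
merge 41/200 + 47/200 → 11/25
merge 27/100 + 29/100 → 14/25
merge 11/25 + 14/25 → 1
L = 29/100 + 11/25 + 14/25 + 1 = 229/100 = 2.29 bits/symbol.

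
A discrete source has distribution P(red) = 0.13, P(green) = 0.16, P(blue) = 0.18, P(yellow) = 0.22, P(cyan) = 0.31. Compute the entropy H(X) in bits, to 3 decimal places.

H = −Σ pᵢ log₂ pᵢ.
−0.13·log₂(0.13) = 0.3826
−0.16·log₂(0.16) = 0.4230
−0.18·log₂(0.18) = 0.4453
−0.22·log₂(0.22) = 0.4806
−0.31·log₂(0.31) = 0.5238
Sum ≈ 2.2553 → 2.255 bits.

2.255 bits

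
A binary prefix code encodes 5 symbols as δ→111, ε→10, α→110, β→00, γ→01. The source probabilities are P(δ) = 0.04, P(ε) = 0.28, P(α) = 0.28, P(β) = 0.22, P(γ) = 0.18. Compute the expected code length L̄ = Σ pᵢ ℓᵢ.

2.32 bits/symbol

L̄ = Σ pᵢ·ℓᵢ = 0.04·3 + 0.28·2 + 0.28·3 + 0.22·2 + 0.18·2 = 2.32 bits/symbol.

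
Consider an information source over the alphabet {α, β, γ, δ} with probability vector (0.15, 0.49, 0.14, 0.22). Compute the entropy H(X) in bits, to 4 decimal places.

H = −Σ pᵢ log₂ pᵢ.
−0.15·log₂(0.15) = 0.4105
−0.49·log₂(0.49) = 0.5043
−0.14·log₂(0.14) = 0.3971
−0.22·log₂(0.22) = 0.4806
Sum ≈ 1.7925 → 1.7925 bits.

1.7925 bits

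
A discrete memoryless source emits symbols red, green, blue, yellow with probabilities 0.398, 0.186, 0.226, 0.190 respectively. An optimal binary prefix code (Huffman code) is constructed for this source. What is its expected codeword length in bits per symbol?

Repeatedly combine the two least-probable nodes; the expected code length is the sum of the merged weights.
merge 93/500 + 19/100 → 47/125
merge 113/500 + 47/125 → 301/500
merge 199/500 + 301/500 → 1
L = 47/125 + 301/500 + 1 = 989/500 = 1.978 bits/symbol.

1.978 bits/symbol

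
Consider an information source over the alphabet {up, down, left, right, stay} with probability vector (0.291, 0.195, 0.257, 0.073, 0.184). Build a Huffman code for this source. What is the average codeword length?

2.257 bits/symbol

Repeatedly combine the two least-probable nodes; the expected code length is the sum of the merged weights.
merge 73/1000 + 23/125 → 257/1000
merge 39/200 + 257/1000 → 113/250
merge 257/1000 + 291/1000 → 137/250
merge 113/250 + 137/250 → 1
L = 257/1000 + 113/250 + 137/250 + 1 = 2257/1000 = 2.257 bits/symbol.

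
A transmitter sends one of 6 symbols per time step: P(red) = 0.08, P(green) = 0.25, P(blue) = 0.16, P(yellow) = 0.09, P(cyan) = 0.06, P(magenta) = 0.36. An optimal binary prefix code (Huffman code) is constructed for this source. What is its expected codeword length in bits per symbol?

2.37 bits/symbol

Repeatedly combine the two least-probable nodes; the expected code length is the sum of the merged weights.
merge 3/50 + 2/25 → 7/50
merge 9/100 + 7/50 → 23/100
merge 4/25 + 23/100 → 39/100
merge 1/4 + 9/25 → 61/100
merge 39/100 + 61/100 → 1
L = 7/50 + 23/100 + 39/100 + 61/100 + 1 = 237/100 = 2.37 bits/symbol.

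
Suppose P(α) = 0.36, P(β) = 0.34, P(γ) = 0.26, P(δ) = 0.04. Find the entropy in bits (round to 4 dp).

1.7508 bits

H = −Σ pᵢ log₂ pᵢ.
−0.36·log₂(0.36) = 0.5306
−0.34·log₂(0.34) = 0.5292
−0.26·log₂(0.26) = 0.5053
−0.04·log₂(0.04) = 0.1858
Sum ≈ 1.7508 → 1.7508 bits.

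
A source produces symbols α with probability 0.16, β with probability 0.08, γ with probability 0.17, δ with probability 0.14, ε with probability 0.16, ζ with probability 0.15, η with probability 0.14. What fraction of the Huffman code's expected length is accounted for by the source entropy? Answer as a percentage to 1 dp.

Entropy H = −Σ p log₂ p ≈ 2.7769 bits.
Huffman merges: 2/25+7/50→11/50; 7/50+3/20→29/100; 4/25+4/25→8/25; 17/100+11/50→39/100; 29/100+8/25→61/100; 39/100+61/100→1. L = 283/100 ≈ 2.8300.
Efficiency = H/L = 2.7769/2.8300 = 98.1%.

98.1%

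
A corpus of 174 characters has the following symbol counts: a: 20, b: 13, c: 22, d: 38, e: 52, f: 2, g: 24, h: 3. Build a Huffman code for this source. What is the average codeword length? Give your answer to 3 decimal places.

Probabilities are the counts divided by 174.
Repeatedly combine the two least-probable nodes; the expected code length is the sum of the merged weights.
merge 1/87 + 1/58 → 5/174
merge 5/174 + 13/174 → 3/29
merge 3/29 + 10/87 → 19/87
merge 11/87 + 4/29 → 23/87
merge 19/87 + 19/87 → 38/87
merge 23/87 + 26/87 → 49/87
merge 38/87 + 49/87 → 1
L = 5/174 + 3/29 + 19/87 + 23/87 + 38/87 + 49/87 + 1 = 455/174 ≈ 2.615 bits/symbol.

2.615 bits/symbol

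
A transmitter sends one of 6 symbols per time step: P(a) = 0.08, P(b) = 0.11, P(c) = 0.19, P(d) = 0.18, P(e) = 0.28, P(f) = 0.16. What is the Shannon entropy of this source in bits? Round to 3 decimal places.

H = −Σ pᵢ log₂ pᵢ.
−0.08·log₂(0.08) = 0.2915
−0.11·log₂(0.11) = 0.3503
−0.19·log₂(0.19) = 0.4552
−0.18·log₂(0.18) = 0.4453
−0.28·log₂(0.28) = 0.5142
−0.16·log₂(0.16) = 0.4230
Sum ≈ 2.4796 → 2.480 bits.

2.480 bits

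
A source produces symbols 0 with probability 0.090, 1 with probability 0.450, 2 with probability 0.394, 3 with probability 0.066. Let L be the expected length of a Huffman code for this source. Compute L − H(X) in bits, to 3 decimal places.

Entropy H = −Σ p log₂ p ≈ 1.6193 bits.
Huffman merges: 33/500+9/100→39/250; 39/250+197/500→11/20; 9/20+11/20→1. L = 853/500 ≈ 1.7060.
L − H = 1.7060 − 1.6193 = 0.087 bits.

0.087 bits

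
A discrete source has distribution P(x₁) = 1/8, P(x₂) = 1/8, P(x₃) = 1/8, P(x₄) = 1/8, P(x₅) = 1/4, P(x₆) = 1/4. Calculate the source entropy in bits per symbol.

2.5 bits

Each probability is a power of 1/2, so log₂(1/p) is an integer.
H = Σ p·log₂(1/p) = 1/8·3 + 1/8·3 + 1/8·3 + 1/8·3 + 1/4·2 + 1/4·2 = 2.5 bits.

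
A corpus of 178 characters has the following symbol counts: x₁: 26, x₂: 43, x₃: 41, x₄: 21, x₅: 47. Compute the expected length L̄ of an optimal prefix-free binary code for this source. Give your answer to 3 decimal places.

Probabilities are the counts divided by 178.
Repeatedly combine the two least-probable nodes; the expected code length is the sum of the merged weights.
merge 21/178 + 13/89 → 47/178
merge 41/178 + 43/178 → 42/89
merge 47/178 + 47/178 → 47/89
merge 42/89 + 47/89 → 1
L = 47/178 + 42/89 + 47/89 + 1 = 403/178 ≈ 2.264 bits/symbol.

2.264 bits/symbol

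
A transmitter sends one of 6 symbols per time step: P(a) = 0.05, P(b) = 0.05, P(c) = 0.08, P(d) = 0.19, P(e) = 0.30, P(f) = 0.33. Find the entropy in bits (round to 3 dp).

H = −Σ pᵢ log₂ pᵢ.
−0.05·log₂(0.05) = 0.2161
−0.05·log₂(0.05) = 0.2161
−0.08·log₂(0.08) = 0.2915
−0.19·log₂(0.19) = 0.4552
−0.30·log₂(0.30) = 0.5211
−0.33·log₂(0.33) = 0.5278
Sum ≈ 2.2278 → 2.228 bits.

2.228 bits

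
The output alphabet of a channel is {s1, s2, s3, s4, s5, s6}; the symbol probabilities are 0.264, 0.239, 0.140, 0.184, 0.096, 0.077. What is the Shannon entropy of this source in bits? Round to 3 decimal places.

H = −Σ pᵢ log₂ pᵢ.
−0.264·log₂(0.264) = 0.5072
−0.239·log₂(0.239) = 0.4935
−0.140·log₂(0.140) = 0.3971
−0.184·log₂(0.184) = 0.4494
−0.096·log₂(0.096) = 0.3246
−0.077·log₂(0.077) = 0.2848
Sum ≈ 2.4566 → 2.457 bits.

2.457 bits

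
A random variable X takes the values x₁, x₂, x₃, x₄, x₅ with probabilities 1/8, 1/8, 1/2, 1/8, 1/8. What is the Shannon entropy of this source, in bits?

Each probability is a power of 1/2, so log₂(1/p) is an integer.
H = Σ p·log₂(1/p) = 1/8·3 + 1/8·3 + 1/2·1 + 1/8·3 + 1/8·3 = 2 bits.

2 bits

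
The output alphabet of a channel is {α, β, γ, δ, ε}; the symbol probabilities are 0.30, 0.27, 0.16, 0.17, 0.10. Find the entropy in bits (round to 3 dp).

H = −Σ pᵢ log₂ pᵢ.
−0.30·log₂(0.30) = 0.5211
−0.27·log₂(0.27) = 0.5100
−0.16·log₂(0.16) = 0.4230
−0.17·log₂(0.17) = 0.4346
−0.10·log₂(0.10) = 0.3322
Sum ≈ 2.2209 → 2.221 bits.

2.221 bits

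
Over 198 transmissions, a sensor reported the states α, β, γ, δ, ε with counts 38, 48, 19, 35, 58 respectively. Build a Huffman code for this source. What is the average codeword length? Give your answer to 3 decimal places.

Probabilities are the counts divided by 198.
Repeatedly combine the two least-probable nodes; the expected code length is the sum of the merged weights.
merge 19/198 + 35/198 → 3/11
merge 19/99 + 8/33 → 43/99
merge 3/11 + 29/99 → 56/99
merge 43/99 + 56/99 → 1
L = 3/11 + 43/99 + 56/99 + 1 = 25/11 ≈ 2.273 bits/symbol.

2.273 bits/symbol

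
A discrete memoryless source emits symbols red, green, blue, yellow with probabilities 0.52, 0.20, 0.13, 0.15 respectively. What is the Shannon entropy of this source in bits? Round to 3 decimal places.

1.748 bits

H = −Σ pᵢ log₂ pᵢ.
−0.52·log₂(0.52) = 0.4906
−0.20·log₂(0.20) = 0.4644
−0.13·log₂(0.13) = 0.3826
−0.15·log₂(0.15) = 0.4105
Sum ≈ 1.7482 → 1.748 bits.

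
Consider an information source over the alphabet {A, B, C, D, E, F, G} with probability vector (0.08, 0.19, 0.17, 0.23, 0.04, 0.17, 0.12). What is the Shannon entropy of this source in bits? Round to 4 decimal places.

2.6564 bits

H = −Σ pᵢ log₂ pᵢ.
−0.08·log₂(0.08) = 0.2915
−0.19·log₂(0.19) = 0.4552
−0.17·log₂(0.17) = 0.4346
−0.23·log₂(0.23) = 0.4877
−0.04·log₂(0.04) = 0.1858
−0.17·log₂(0.17) = 0.4346
−0.12·log₂(0.12) = 0.3671
Sum ≈ 2.6564 → 2.6564 bits.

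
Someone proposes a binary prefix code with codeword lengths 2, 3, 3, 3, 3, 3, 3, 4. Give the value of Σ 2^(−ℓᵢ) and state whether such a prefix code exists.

With common denominator 2^4 = 16: Σ 2^(−ℓᵢ) = 4/16 + 2/16 + 2/16 + 2/16 + 2/16 + 2/16 + 2/16 + 1/16 = 17/16 = 1.0625.
Kraft's inequality requires Σ ≤ 1; here Σ = 1.0625 > 1, so no such prefix code exists.

1.0625; no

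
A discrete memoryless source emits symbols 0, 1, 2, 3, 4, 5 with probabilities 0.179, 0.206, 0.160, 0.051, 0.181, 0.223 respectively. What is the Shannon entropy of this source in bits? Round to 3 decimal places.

2.485 bits

H = −Σ pᵢ log₂ pᵢ.
−0.179·log₂(0.179) = 0.4443
−0.206·log₂(0.206) = 0.4695
−0.160·log₂(0.160) = 0.4230
−0.051·log₂(0.051) = 0.2190
−0.181·log₂(0.181) = 0.4463
−0.223·log₂(0.223) = 0.4828
Sum ≈ 2.4849 → 2.485 bits.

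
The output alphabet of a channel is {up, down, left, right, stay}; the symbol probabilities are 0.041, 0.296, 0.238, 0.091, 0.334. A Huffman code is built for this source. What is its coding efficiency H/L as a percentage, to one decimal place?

95.9%

Entropy H = −Σ p log₂ p ≈ 2.0448 bits.
Huffman merges: 41/1000+91/1000→33/250; 33/250+119/500→37/100; 37/125+167/500→63/100; 37/100+63/100→1. L = 533/250 ≈ 2.1320.
Efficiency = H/L = 2.0448/2.1320 = 95.9%.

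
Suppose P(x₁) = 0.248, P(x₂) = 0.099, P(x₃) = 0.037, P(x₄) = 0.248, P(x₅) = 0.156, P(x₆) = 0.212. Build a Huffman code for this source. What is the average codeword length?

2.428 bits/symbol

Repeatedly combine the two least-probable nodes; the expected code length is the sum of the merged weights.
merge 37/1000 + 99/1000 → 17/125
merge 17/125 + 39/250 → 73/250
merge 53/250 + 31/125 → 23/50
merge 31/125 + 73/250 → 27/50
merge 23/50 + 27/50 → 1
L = 17/125 + 73/250 + 23/50 + 27/50 + 1 = 607/250 = 2.428 bits/symbol.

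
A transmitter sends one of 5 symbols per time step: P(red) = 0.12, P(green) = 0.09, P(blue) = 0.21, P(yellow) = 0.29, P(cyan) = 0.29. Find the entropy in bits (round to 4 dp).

2.1884 bits

H = −Σ pᵢ log₂ pᵢ.
−0.12·log₂(0.12) = 0.3671
−0.09·log₂(0.09) = 0.3127
−0.21·log₂(0.21) = 0.4728
−0.29·log₂(0.29) = 0.5179
−0.29·log₂(0.29) = 0.5179
Sum ≈ 2.1884 → 2.1884 bits.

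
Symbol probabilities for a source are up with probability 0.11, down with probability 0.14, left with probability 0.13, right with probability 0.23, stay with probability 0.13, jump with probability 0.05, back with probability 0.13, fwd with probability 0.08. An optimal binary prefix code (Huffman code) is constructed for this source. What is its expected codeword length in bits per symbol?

2.9 bits/symbol

Repeatedly combine the two least-probable nodes; the expected code length is the sum of the merged weights.
merge 1/20 + 2/25 → 13/100
merge 11/100 + 13/100 → 6/25
merge 13/100 + 13/100 → 13/50
merge 13/100 + 7/50 → 27/100
merge 23/100 + 6/25 → 47/100
merge 13/50 + 27/100 → 53/100
merge 47/100 + 53/100 → 1
L = 13/100 + 6/25 + 13/50 + 27/100 + 47/100 + 53/100 + 1 = 29/10 = 2.9 bits/symbol.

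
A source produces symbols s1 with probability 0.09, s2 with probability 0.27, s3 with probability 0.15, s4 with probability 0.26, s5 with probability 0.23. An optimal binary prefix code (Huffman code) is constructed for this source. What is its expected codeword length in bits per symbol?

2.24 bits/symbol

Repeatedly combine the two least-probable nodes; the expected code length is the sum of the merged weights.
merge 9/100 + 3/20 → 6/25
merge 23/100 + 6/25 → 47/100
merge 13/50 + 27/100 → 53/100
merge 47/100 + 53/100 → 1
L = 6/25 + 47/100 + 53/100 + 1 = 56/25 = 2.24 bits/symbol.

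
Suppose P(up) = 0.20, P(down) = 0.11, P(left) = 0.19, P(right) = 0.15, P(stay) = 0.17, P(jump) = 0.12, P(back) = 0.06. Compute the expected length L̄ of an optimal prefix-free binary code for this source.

2.78 bits/symbol

Repeatedly combine the two least-probable nodes; the expected code length is the sum of the merged weights.
merge 3/50 + 11/100 → 17/100
merge 3/25 + 3/20 → 27/100
merge 17/100 + 17/100 → 17/50
merge 19/100 + 1/5 → 39/100
merge 27/100 + 17/50 → 61/100
merge 39/100 + 61/100 → 1
L = 17/100 + 27/100 + 17/50 + 39/100 + 61/100 + 1 = 139/50 = 2.78 bits/symbol.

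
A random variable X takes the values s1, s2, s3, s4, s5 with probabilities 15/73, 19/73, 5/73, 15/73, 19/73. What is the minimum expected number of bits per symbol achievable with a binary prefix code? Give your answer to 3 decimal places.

Repeatedly combine the two least-probable nodes; the expected code length is the sum of the merged weights.
merge 5/73 + 15/73 → 20/73
merge 15/73 + 19/73 → 34/73
merge 19/73 + 20/73 → 39/73
merge 34/73 + 39/73 → 1
L = 20/73 + 34/73 + 39/73 + 1 = 166/73 ≈ 2.274 bits/symbol.

2.274 bits/symbol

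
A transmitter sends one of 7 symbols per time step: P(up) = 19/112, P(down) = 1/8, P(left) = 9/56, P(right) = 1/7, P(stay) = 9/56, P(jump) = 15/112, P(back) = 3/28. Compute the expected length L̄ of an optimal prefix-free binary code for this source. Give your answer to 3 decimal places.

2.830 bits/symbol

Repeatedly combine the two least-probable nodes; the expected code length is the sum of the merged weights.
merge 3/28 + 1/8 → 13/56
merge 15/112 + 1/7 → 31/112
merge 9/56 + 9/56 → 9/28
merge 19/112 + 13/56 → 45/112
merge 31/112 + 9/28 → 67/112
merge 45/112 + 67/112 → 1
L = 13/56 + 31/112 + 9/28 + 45/112 + 67/112 + 1 = 317/112 ≈ 2.830 bits/symbol.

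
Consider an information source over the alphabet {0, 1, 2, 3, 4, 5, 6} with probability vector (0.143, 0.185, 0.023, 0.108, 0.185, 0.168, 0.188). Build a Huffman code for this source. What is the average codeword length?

Repeatedly combine the two least-probable nodes; the expected code length is the sum of the merged weights.
merge 23/1000 + 27/250 → 131/1000
merge 131/1000 + 143/1000 → 137/500
merge 21/125 + 37/200 → 353/1000
merge 37/200 + 47/250 → 373/1000
merge 137/500 + 353/1000 → 627/1000
merge 373/1000 + 627/1000 → 1
L = 131/1000 + 137/500 + 353/1000 + 373/1000 + 627/1000 + 1 = 1379/500 = 2.758 bits/symbol.

2.758 bits/symbol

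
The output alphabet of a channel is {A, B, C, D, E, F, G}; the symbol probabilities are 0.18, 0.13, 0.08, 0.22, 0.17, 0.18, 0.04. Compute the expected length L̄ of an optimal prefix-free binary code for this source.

Repeatedly combine the two least-probable nodes; the expected code length is the sum of the merged weights.
merge 1/25 + 2/25 → 3/25
merge 3/25 + 13/100 → 1/4
merge 17/100 + 9/50 → 7/20
merge 9/50 + 11/50 → 2/5
merge 1/4 + 7/20 → 3/5
merge 2/5 + 3/5 → 1
L = 3/25 + 1/4 + 7/20 + 2/5 + 3/5 + 1 = 68/25 = 2.72 bits/symbol.

2.72 bits/symbol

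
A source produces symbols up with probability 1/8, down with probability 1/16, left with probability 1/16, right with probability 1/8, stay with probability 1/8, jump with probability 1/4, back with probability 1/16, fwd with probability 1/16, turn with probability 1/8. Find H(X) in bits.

Each probability is a power of 1/2, so log₂(1/p) is an integer.
H = Σ p·log₂(1/p) = 1/8·3 + 1/16·4 + 1/16·4 + 1/8·3 + 1/8·3 + 1/4·2 + 1/16·4 + 1/16·4 + 1/8·3 = 3 bits.

3 bits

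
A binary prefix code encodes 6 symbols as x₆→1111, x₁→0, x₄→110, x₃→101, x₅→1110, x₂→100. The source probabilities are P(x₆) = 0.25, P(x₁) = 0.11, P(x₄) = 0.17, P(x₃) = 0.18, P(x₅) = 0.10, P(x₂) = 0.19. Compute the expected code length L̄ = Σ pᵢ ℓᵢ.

L̄ = Σ pᵢ·ℓᵢ = 0.25·4 + 0.11·1 + 0.17·3 + 0.18·3 + 0.10·4 + 0.19·3 = 3.13 bits/symbol.

3.13 bits/symbol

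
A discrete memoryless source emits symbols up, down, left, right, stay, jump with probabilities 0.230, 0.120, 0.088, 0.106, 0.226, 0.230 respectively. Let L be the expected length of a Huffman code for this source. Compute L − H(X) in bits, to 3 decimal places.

Entropy H = −Σ p log₂ p ≈ 2.4791 bits.
Huffman merges: 11/125+53/500→97/500; 3/25+97/500→157/500; 113/500+23/100→57/125; 23/100+157/500→68/125; 57/125+68/125→1. L = 627/250 ≈ 2.5080.
L − H = 2.5080 − 2.4791 = 0.029 bits.

0.029 bits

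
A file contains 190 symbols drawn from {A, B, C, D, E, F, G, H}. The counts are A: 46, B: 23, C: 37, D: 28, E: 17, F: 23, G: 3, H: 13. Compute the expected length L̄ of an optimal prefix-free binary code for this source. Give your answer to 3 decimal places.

Probabilities are the counts divided by 190.
Repeatedly combine the two least-probable nodes; the expected code length is the sum of the merged weights.
merge 3/190 + 13/190 → 8/95
merge 8/95 + 17/190 → 33/190
merge 23/190 + 23/190 → 23/95
merge 14/95 + 33/190 → 61/190
merge 37/190 + 23/95 → 83/190
merge 23/95 + 61/190 → 107/190
merge 83/190 + 107/190 → 1
L = 8/95 + 33/190 + 23/95 + 61/190 + 83/190 + 107/190 + 1 = 268/95 ≈ 2.821 bits/symbol.

2.821 bits/symbol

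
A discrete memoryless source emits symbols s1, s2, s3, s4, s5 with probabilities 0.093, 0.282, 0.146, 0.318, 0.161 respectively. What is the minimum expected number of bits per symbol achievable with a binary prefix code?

2.239 bits/symbol

Repeatedly combine the two least-probable nodes; the expected code length is the sum of the merged weights.
merge 93/1000 + 73/500 → 239/1000
merge 161/1000 + 239/1000 → 2/5
merge 141/500 + 159/500 → 3/5
merge 2/5 + 3/5 → 1
L = 239/1000 + 2/5 + 3/5 + 1 = 2239/1000 = 2.239 bits/symbol.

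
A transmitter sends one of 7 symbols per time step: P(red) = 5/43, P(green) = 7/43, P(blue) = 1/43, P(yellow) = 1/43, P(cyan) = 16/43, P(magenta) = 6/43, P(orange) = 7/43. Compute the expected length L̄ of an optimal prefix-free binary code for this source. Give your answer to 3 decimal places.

Repeatedly combine the two least-probable nodes; the expected code length is the sum of the merged weights.
merge 1/43 + 1/43 → 2/43
merge 2/43 + 5/43 → 7/43
merge 6/43 + 7/43 → 13/43
merge 7/43 + 7/43 → 14/43
merge 13/43 + 14/43 → 27/43
merge 16/43 + 27/43 → 1
L = 2/43 + 7/43 + 13/43 + 14/43 + 27/43 + 1 = 106/43 ≈ 2.465 bits/symbol.

2.465 bits/symbol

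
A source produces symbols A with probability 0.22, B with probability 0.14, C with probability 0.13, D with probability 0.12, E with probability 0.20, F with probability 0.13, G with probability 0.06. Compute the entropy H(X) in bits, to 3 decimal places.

H = −Σ pᵢ log₂ pᵢ.
−0.22·log₂(0.22) = 0.4806
−0.14·log₂(0.14) = 0.3971
−0.13·log₂(0.13) = 0.3826
−0.12·log₂(0.12) = 0.3671
−0.20·log₂(0.20) = 0.4644
−0.13·log₂(0.13) = 0.3826
−0.06·log₂(0.06) = 0.2435
Sum ≈ 2.7180 → 2.718 bits.

2.718 bits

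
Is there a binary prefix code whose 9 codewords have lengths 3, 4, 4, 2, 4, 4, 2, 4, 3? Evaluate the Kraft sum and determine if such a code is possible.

1.0625; no

With common denominator 2^4 = 16: Σ 2^(−ℓᵢ) = 2/16 + 1/16 + 1/16 + 4/16 + 1/16 + 1/16 + 4/16 + 1/16 + 2/16 = 17/16 = 1.0625.
Kraft's inequality requires Σ ≤ 1; here Σ = 1.0625 > 1, so no such prefix code exists.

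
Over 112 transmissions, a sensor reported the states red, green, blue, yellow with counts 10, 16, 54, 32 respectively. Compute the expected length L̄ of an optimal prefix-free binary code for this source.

Probabilities are the counts divided by 112.
Repeatedly combine the two least-probable nodes; the expected code length is the sum of the merged weights.
merge 5/56 + 1/7 → 13/56
merge 13/56 + 2/7 → 29/56
merge 27/56 + 29/56 → 1
L = 13/56 + 29/56 + 1 = 7/4 = 1.75 bits/symbol.

1.75 bits/symbol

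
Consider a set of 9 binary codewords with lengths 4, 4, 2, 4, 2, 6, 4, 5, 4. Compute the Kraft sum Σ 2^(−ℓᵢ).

With common denominator 2^6 = 64: Σ 2^(−ℓᵢ) = 4/64 + 4/64 + 16/64 + 4/64 + 16/64 + 1/64 + 4/64 + 2/64 + 4/64 = 55/64 = 0.859375.

0.859375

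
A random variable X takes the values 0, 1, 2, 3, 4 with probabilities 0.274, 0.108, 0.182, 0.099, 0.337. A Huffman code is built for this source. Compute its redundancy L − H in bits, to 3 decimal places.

Entropy H = −Σ p log₂ p ≈ 2.1650 bits.
Huffman merges: 99/1000+27/250→207/1000; 91/500+207/1000→389/1000; 137/500+337/1000→611/1000; 389/1000+611/1000→1. L = 2207/1000 ≈ 2.2070.
L − H = 2.2070 − 2.1650 = 0.042 bits.

0.042 bits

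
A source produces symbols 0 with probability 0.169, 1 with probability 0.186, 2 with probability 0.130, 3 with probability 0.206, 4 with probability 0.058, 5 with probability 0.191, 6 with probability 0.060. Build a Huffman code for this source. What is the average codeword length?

Repeatedly combine the two least-probable nodes; the expected code length is the sum of the merged weights.
merge 29/500 + 3/50 → 59/500
merge 59/500 + 13/100 → 31/125
merge 169/1000 + 93/500 → 71/200
merge 191/1000 + 103/500 → 397/1000
merge 31/125 + 71/200 → 603/1000
merge 397/1000 + 603/1000 → 1
L = 59/500 + 31/125 + 71/200 + 397/1000 + 603/1000 + 1 = 2721/1000 = 2.721 bits/symbol.

2.721 bits/symbol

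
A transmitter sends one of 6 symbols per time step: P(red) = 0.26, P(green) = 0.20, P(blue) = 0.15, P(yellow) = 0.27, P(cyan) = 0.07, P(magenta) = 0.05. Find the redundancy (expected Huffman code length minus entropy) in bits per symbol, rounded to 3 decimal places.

0.015 bits

Entropy H = −Σ p log₂ p ≈ 2.3749 bits.
Huffman merges: 1/20+7/100→3/25; 3/25+3/20→27/100; 1/5+13/50→23/50; 27/100+27/100→27/50; 23/50+27/50→1. L = 239/100 ≈ 2.3900.
L − H = 2.3900 − 2.3749 = 0.015 bits.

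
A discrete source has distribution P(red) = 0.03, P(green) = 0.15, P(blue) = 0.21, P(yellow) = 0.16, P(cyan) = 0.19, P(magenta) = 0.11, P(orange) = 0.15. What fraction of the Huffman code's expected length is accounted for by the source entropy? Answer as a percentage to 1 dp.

Entropy H = −Σ p log₂ p ≈ 2.6742 bits.
Huffman merges: 3/100+11/100→7/50; 7/50+3/20→29/100; 3/20+4/25→31/100; 19/100+21/100→2/5; 29/100+31/100→3/5; 2/5+3/5→1. L = 137/50 ≈ 2.7400.
Efficiency = H/L = 2.6742/2.7400 = 97.6%.

97.6%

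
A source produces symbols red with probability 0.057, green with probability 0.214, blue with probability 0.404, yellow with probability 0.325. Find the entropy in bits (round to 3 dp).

H = −Σ pᵢ log₂ pᵢ.
−0.057·log₂(0.057) = 0.2356
−0.214·log₂(0.214) = 0.4760
−0.404·log₂(0.404) = 0.5283
−0.325·log₂(0.325) = 0.5270
Sum ≈ 1.7668 → 1.767 bits.

1.767 bits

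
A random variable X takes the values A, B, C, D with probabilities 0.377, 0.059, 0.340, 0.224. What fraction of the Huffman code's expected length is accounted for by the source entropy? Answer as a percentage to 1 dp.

93.6%

Entropy H = −Σ p log₂ p ≈ 1.7841 bits.
Huffman merges: 59/1000+28/125→283/1000; 283/1000+17/50→623/1000; 377/1000+623/1000→1. L = 953/500 ≈ 1.9060.
Efficiency = H/L = 1.7841/1.9060 = 93.6%.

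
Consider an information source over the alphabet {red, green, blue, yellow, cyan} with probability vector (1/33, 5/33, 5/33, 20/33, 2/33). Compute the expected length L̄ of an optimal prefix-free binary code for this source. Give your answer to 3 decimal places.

Repeatedly combine the two least-probable nodes; the expected code length is the sum of the merged weights.
merge 1/33 + 2/33 → 1/11
merge 1/11 + 5/33 → 8/33
merge 5/33 + 8/33 → 13/33
merge 13/33 + 20/33 → 1
L = 1/11 + 8/33 + 13/33 + 1 = 19/11 ≈ 1.727 bits/symbol.

1.727 bits/symbol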